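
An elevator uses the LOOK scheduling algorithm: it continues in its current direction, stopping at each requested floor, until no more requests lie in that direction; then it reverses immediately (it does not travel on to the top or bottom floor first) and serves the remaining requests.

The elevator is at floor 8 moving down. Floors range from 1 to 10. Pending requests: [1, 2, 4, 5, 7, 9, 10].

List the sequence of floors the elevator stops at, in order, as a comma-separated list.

Current: 8, moving DOWN
Serve below first (descending): [7, 5, 4, 2, 1]
Then reverse, serve above (ascending): [9, 10]

Answer: 7, 5, 4, 2, 1, 9, 10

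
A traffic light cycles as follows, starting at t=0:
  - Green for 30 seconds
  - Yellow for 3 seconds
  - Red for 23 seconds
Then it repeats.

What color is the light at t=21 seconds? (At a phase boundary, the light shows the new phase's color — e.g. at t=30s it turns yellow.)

Cycle length = 30 + 3 + 23 = 56s
t = 21, phase_t = 21 mod 56 = 21
21 < 30 (green end) → GREEN

Answer: green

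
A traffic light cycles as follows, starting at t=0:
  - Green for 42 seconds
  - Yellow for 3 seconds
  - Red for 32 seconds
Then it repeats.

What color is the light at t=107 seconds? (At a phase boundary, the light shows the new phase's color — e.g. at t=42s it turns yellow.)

Cycle length = 42 + 3 + 32 = 77s
t = 107, phase_t = 107 mod 77 = 30
30 < 42 (green end) → GREEN

Answer: green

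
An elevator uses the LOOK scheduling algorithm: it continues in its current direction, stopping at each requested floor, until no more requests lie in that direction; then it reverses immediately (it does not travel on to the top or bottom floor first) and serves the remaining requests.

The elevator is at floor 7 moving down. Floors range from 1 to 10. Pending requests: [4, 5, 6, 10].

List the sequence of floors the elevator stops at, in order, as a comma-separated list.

Current: 7, moving DOWN
Serve below first (descending): [6, 5, 4]
Then reverse, serve above (ascending): [10]

Answer: 6, 5, 4, 10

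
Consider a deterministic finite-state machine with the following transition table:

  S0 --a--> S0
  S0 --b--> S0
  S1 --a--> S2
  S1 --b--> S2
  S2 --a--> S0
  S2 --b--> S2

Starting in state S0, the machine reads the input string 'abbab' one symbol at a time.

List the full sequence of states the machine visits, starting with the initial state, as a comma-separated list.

Answer: S0, S0, S0, S0, S0, S0

Derivation:
Start: S0
  read 'a': S0 --a--> S0
  read 'b': S0 --b--> S0
  read 'b': S0 --b--> S0
  read 'a': S0 --a--> S0
  read 'b': S0 --b--> S0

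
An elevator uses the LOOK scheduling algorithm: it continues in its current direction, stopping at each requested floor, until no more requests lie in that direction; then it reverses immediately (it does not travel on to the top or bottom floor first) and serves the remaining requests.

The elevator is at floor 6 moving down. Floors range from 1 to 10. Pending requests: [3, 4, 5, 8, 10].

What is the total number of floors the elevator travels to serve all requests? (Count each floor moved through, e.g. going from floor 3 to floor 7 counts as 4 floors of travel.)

Answer: 10

Derivation:
Start at floor 6 moving down, LOOK stop order: [5, 4, 3, 8, 10]
  6 → 5: |5-6| = 1, total = 1
  5 → 4: |4-5| = 1, total = 2
  4 → 3: |3-4| = 1, total = 3
  3 → 8: |8-3| = 5, total = 8
  8 → 10: |10-8| = 2, total = 10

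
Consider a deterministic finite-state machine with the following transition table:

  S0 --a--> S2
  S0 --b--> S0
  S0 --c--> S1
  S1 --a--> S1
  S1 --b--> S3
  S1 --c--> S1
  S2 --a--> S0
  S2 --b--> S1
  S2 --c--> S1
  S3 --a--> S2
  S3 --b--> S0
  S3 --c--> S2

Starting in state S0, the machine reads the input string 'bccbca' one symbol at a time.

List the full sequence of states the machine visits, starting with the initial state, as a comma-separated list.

Start: S0
  read 'b': S0 --b--> S0
  read 'c': S0 --c--> S1
  read 'c': S1 --c--> S1
  read 'b': S1 --b--> S3
  read 'c': S3 --c--> S2
  read 'a': S2 --a--> S0

Answer: S0, S0, S1, S1, S3, S2, S0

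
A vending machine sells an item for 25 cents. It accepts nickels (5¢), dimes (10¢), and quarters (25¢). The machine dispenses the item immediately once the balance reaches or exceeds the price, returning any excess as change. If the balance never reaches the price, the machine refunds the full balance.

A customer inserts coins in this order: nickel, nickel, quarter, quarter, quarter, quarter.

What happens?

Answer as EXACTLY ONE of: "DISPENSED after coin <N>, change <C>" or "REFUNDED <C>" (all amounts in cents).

Price: 25¢
Coin 1 (nickel, 5¢): balance = 5¢
Coin 2 (nickel, 5¢): balance = 10¢
Coin 3 (quarter, 25¢): balance = 35¢
  → balance >= price → DISPENSE, change = 35 - 25 = 10¢

Answer: DISPENSED after coin 3, change 10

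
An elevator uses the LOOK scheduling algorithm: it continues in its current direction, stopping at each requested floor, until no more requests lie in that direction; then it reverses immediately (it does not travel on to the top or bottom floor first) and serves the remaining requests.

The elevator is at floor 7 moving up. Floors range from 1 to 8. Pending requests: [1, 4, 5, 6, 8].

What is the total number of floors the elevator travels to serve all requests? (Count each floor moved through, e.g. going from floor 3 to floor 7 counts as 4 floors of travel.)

Answer: 8

Derivation:
Start at floor 7 moving up, LOOK stop order: [8, 6, 5, 4, 1]
  7 → 8: |8-7| = 1, total = 1
  8 → 6: |6-8| = 2, total = 3
  6 → 5: |5-6| = 1, total = 4
  5 → 4: |4-5| = 1, total = 5
  4 → 1: |1-4| = 3, total = 8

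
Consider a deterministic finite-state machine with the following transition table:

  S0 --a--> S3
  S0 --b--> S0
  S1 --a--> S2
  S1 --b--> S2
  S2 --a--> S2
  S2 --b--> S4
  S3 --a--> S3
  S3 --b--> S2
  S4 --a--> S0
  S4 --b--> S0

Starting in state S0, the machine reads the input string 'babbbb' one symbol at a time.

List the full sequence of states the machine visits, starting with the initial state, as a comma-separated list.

Answer: S0, S0, S3, S2, S4, S0, S0

Derivation:
Start: S0
  read 'b': S0 --b--> S0
  read 'a': S0 --a--> S3
  read 'b': S3 --b--> S2
  read 'b': S2 --b--> S4
  read 'b': S4 --b--> S0
  read 'b': S0 --b--> S0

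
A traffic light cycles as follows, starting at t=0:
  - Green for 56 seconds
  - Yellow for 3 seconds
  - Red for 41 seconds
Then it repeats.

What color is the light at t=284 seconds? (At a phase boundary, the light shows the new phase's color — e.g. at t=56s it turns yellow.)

Cycle length = 56 + 3 + 41 = 100s
t = 284, phase_t = 284 mod 100 = 84
84 >= 59 → RED

Answer: red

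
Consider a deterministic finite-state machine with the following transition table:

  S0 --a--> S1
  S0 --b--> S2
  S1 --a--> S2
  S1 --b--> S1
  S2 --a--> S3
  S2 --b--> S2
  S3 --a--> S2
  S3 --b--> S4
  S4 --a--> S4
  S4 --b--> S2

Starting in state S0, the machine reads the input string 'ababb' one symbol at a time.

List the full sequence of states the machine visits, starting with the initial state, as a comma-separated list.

Start: S0
  read 'a': S0 --a--> S1
  read 'b': S1 --b--> S1
  read 'a': S1 --a--> S2
  read 'b': S2 --b--> S2
  read 'b': S2 --b--> S2

Answer: S0, S1, S1, S2, S2, S2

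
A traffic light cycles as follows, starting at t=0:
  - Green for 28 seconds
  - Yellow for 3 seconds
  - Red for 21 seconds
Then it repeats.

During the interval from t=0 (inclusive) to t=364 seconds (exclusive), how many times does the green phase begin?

Cycle = 28+3+21 = 52s
green phase starts at t = k*52 + 0 for k=0,1,2,...
Need k*52+0 < 364 → k < 7.000
k ∈ {0, ..., 6} → 7 starts

Answer: 7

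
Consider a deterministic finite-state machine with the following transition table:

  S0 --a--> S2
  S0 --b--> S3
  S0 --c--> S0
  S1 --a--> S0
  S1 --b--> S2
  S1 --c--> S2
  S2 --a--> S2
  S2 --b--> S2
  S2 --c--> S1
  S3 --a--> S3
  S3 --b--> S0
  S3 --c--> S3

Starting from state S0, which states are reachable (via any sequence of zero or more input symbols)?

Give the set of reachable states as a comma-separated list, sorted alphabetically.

BFS from S0:
  visit S0: S0--a-->S2 (new), S0--b-->S3 (new), S0--c-->S0 (seen)
  visit S2: S2--a-->S2 (seen), S2--b-->S2 (seen), S2--c-->S1 (new)
  visit S3: S3--a-->S3 (seen), S3--b-->S0 (seen), S3--c-->S3 (seen)
  visit S1: S1--a-->S0 (seen), S1--b-->S2 (seen), S1--c-->S2 (seen)

Answer: S0, S1, S2, S3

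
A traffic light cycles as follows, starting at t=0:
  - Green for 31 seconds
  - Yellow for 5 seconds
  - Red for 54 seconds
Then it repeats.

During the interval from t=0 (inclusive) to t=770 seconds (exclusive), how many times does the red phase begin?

Answer: 9

Derivation:
Cycle = 31+5+54 = 90s
red phase starts at t = k*90 + 36 for k=0,1,2,...
Need k*90+36 < 770 → k < 8.156
k ∈ {0, ..., 8} → 9 starts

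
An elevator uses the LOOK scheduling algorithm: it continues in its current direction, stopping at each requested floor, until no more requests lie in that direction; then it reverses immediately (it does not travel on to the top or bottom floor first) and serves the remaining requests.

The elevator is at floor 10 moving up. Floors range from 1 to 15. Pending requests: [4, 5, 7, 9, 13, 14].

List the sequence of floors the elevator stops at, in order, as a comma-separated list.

Current: 10, moving UP
Serve above first (ascending): [13, 14]
Then reverse, serve below (descending): [9, 7, 5, 4]

Answer: 13, 14, 9, 7, 5, 4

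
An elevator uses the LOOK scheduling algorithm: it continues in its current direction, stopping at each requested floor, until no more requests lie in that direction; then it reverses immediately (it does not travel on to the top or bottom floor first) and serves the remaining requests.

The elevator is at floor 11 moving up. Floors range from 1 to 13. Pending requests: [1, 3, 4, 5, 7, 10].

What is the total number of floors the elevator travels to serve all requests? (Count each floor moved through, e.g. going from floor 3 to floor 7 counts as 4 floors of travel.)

Start at floor 11 moving up, LOOK stop order: [10, 7, 5, 4, 3, 1]
  11 → 10: |10-11| = 1, total = 1
  10 → 7: |7-10| = 3, total = 4
  7 → 5: |5-7| = 2, total = 6
  5 → 4: |4-5| = 1, total = 7
  4 → 3: |3-4| = 1, total = 8
  3 → 1: |1-3| = 2, total = 10

Answer: 10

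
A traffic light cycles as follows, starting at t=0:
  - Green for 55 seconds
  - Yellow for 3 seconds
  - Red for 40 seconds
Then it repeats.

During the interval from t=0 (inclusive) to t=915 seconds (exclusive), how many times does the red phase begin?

Answer: 9

Derivation:
Cycle = 55+3+40 = 98s
red phase starts at t = k*98 + 58 for k=0,1,2,...
Need k*98+58 < 915 → k < 8.745
k ∈ {0, ..., 8} → 9 starts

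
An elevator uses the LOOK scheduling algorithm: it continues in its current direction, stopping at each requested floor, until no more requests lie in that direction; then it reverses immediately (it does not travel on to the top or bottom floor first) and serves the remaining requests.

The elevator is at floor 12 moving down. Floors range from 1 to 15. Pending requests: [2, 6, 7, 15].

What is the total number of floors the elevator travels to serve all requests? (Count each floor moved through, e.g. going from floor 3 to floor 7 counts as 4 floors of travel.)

Answer: 23

Derivation:
Start at floor 12 moving down, LOOK stop order: [7, 6, 2, 15]
  12 → 7: |7-12| = 5, total = 5
  7 → 6: |6-7| = 1, total = 6
  6 → 2: |2-6| = 4, total = 10
  2 → 15: |15-2| = 13, total = 23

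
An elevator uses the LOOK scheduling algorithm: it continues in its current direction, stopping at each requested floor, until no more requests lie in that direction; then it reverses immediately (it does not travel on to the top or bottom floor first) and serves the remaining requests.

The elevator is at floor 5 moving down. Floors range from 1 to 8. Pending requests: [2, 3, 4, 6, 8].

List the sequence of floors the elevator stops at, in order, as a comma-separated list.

Current: 5, moving DOWN
Serve below first (descending): [4, 3, 2]
Then reverse, serve above (ascending): [6, 8]

Answer: 4, 3, 2, 6, 8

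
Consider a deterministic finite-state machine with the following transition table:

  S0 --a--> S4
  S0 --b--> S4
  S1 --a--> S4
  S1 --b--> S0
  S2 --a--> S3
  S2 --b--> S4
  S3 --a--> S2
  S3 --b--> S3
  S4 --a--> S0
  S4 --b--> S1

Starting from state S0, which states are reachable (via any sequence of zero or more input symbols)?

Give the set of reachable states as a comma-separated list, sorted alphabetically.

BFS from S0:
  visit S0: S0--a-->S4 (new), S0--b-->S4 (seen)
  visit S4: S4--a-->S0 (seen), S4--b-->S1 (new)
  visit S1: S1--a-->S4 (seen), S1--b-->S0 (seen)

Answer: S0, S1, S4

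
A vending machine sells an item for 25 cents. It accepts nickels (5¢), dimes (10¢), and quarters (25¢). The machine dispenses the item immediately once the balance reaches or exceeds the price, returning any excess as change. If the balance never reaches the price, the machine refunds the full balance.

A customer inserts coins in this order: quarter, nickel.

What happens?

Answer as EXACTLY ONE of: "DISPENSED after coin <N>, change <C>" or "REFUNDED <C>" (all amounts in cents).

Price: 25¢
Coin 1 (quarter, 25¢): balance = 25¢
  → balance >= price → DISPENSE, change = 25 - 25 = 0¢

Answer: DISPENSED after coin 1, change 0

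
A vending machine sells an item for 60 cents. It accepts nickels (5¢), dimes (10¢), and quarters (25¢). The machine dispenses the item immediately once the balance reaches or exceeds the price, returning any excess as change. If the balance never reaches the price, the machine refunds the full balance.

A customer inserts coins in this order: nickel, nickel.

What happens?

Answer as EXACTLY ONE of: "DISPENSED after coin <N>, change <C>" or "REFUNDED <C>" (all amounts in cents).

Price: 60¢
Coin 1 (nickel, 5¢): balance = 5¢
Coin 2 (nickel, 5¢): balance = 10¢
All coins inserted, balance 10¢ < price 60¢ → REFUND 10¢

Answer: REFUNDED 10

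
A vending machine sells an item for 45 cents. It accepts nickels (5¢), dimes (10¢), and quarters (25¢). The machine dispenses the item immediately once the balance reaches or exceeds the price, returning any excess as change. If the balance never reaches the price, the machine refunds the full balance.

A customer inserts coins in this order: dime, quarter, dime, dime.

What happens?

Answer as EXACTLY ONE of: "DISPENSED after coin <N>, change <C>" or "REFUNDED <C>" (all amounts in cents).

Price: 45¢
Coin 1 (dime, 10¢): balance = 10¢
Coin 2 (quarter, 25¢): balance = 35¢
Coin 3 (dime, 10¢): balance = 45¢
  → balance >= price → DISPENSE, change = 45 - 45 = 0¢

Answer: DISPENSED after coin 3, change 0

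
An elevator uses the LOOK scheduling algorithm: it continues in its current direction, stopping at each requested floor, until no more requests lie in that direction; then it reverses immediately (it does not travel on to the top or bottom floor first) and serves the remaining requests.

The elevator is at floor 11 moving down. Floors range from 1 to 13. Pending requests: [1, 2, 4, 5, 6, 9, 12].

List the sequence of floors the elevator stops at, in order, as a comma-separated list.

Current: 11, moving DOWN
Serve below first (descending): [9, 6, 5, 4, 2, 1]
Then reverse, serve above (ascending): [12]

Answer: 9, 6, 5, 4, 2, 1, 12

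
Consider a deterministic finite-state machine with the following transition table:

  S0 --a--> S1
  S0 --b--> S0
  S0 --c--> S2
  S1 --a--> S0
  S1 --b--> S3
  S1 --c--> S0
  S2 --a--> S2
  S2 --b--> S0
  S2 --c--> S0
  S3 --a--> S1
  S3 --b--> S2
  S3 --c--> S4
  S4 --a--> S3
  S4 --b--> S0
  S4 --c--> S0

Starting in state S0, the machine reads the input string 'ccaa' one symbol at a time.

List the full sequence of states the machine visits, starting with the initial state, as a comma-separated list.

Answer: S0, S2, S0, S1, S0

Derivation:
Start: S0
  read 'c': S0 --c--> S2
  read 'c': S2 --c--> S0
  read 'a': S0 --a--> S1
  read 'a': S1 --a--> S0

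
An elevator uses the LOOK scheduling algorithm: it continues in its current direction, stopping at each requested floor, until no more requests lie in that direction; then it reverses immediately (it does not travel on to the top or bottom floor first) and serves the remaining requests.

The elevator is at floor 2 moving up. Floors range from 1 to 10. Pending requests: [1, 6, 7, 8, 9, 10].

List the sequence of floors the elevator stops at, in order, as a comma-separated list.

Current: 2, moving UP
Serve above first (ascending): [6, 7, 8, 9, 10]
Then reverse, serve below (descending): [1]

Answer: 6, 7, 8, 9, 10, 1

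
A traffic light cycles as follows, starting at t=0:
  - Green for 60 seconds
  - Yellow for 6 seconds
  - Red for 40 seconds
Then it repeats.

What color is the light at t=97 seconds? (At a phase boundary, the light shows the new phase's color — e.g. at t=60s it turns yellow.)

Answer: red

Derivation:
Cycle length = 60 + 6 + 40 = 106s
t = 97, phase_t = 97 mod 106 = 97
97 >= 66 → RED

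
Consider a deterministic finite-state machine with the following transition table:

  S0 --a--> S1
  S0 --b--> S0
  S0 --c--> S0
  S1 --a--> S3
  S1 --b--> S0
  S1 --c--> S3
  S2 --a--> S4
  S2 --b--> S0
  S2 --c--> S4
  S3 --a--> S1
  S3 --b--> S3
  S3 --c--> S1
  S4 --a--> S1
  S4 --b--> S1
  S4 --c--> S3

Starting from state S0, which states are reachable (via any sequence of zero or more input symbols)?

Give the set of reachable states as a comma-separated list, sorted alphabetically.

Answer: S0, S1, S3

Derivation:
BFS from S0:
  visit S0: S0--a-->S1 (new), S0--b-->S0 (seen), S0--c-->S0 (seen)
  visit S1: S1--a-->S3 (new), S1--b-->S0 (seen), S1--c-->S3 (seen)
  visit S3: S3--a-->S1 (seen), S3--b-->S3 (seen), S3--c-->S1 (seen)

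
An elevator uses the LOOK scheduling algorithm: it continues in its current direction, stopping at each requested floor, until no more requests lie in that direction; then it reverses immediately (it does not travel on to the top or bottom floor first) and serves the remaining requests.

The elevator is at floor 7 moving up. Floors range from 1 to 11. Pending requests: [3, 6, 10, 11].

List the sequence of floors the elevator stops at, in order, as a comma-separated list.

Current: 7, moving UP
Serve above first (ascending): [10, 11]
Then reverse, serve below (descending): [6, 3]

Answer: 10, 11, 6, 3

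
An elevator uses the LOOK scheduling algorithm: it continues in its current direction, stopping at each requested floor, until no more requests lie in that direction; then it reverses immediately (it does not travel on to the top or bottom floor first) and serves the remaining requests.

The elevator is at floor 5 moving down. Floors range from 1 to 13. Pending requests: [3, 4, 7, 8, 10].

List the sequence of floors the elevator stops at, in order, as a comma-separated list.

Answer: 4, 3, 7, 8, 10

Derivation:
Current: 5, moving DOWN
Serve below first (descending): [4, 3]
Then reverse, serve above (ascending): [7, 8, 10]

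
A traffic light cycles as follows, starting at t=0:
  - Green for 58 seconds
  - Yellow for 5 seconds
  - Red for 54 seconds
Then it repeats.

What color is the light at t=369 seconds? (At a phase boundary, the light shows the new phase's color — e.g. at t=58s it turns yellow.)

Cycle length = 58 + 5 + 54 = 117s
t = 369, phase_t = 369 mod 117 = 18
18 < 58 (green end) → GREEN

Answer: green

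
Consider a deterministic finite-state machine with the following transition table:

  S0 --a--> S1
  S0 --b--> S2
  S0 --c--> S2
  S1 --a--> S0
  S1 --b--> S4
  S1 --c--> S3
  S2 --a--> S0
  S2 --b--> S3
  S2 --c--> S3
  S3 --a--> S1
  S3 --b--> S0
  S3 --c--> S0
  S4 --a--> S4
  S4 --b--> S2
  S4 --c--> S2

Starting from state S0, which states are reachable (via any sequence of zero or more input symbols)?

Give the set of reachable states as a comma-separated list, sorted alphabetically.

BFS from S0:
  visit S0: S0--a-->S1 (new), S0--b-->S2 (new), S0--c-->S2 (seen)
  visit S1: S1--a-->S0 (seen), S1--b-->S4 (new), S1--c-->S3 (new)
  visit S2: S2--a-->S0 (seen), S2--b-->S3 (seen), S2--c-->S3 (seen)
  visit S4: S4--a-->S4 (seen), S4--b-->S2 (seen), S4--c-->S2 (seen)
  visit S3: S3--a-->S1 (seen), S3--b-->S0 (seen), S3--c-->S0 (seen)

Answer: S0, S1, S2, S3, S4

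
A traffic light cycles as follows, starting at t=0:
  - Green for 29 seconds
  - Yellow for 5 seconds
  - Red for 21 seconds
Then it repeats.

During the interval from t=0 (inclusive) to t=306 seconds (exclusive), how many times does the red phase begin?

Answer: 5

Derivation:
Cycle = 29+5+21 = 55s
red phase starts at t = k*55 + 34 for k=0,1,2,...
Need k*55+34 < 306 → k < 4.945
k ∈ {0, ..., 4} → 5 starts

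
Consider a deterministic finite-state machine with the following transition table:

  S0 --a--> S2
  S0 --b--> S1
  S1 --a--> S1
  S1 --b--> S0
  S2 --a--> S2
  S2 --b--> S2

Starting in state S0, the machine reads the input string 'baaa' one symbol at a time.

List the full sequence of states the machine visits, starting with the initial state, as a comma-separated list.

Start: S0
  read 'b': S0 --b--> S1
  read 'a': S1 --a--> S1
  read 'a': S1 --a--> S1
  read 'a': S1 --a--> S1

Answer: S0, S1, S1, S1, S1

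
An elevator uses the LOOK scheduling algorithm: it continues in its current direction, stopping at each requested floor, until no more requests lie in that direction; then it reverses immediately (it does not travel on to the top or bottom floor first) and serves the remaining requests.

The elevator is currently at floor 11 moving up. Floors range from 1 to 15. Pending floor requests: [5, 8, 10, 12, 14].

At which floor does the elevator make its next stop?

Answer: 12

Derivation:
Current floor: 11, direction: up
Requests above: [12, 14]
Requests below: [5, 8, 10]
Moving up and requests lie above → nearest above is min([12, 14]) = 12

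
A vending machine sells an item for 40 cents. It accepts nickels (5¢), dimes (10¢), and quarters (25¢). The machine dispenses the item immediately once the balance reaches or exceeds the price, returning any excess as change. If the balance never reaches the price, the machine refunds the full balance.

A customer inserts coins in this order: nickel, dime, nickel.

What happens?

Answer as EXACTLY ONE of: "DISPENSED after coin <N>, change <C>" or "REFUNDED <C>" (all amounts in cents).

Price: 40¢
Coin 1 (nickel, 5¢): balance = 5¢
Coin 2 (dime, 10¢): balance = 15¢
Coin 3 (nickel, 5¢): balance = 20¢
All coins inserted, balance 20¢ < price 40¢ → REFUND 20¢

Answer: REFUNDED 20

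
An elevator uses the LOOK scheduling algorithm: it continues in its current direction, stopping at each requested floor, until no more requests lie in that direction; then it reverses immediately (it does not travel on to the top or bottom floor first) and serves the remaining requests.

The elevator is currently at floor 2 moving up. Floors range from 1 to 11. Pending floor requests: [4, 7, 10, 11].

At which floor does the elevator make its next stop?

Answer: 4

Derivation:
Current floor: 2, direction: up
Requests above: [4, 7, 10, 11]
Requests below: []
Moving up and requests lie above → nearest above is min([4, 7, 10, 11]) = 4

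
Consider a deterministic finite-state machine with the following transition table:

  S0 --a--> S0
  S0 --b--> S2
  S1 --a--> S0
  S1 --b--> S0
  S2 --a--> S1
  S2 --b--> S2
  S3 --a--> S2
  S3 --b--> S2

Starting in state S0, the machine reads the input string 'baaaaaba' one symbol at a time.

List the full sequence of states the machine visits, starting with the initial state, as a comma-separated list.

Start: S0
  read 'b': S0 --b--> S2
  read 'a': S2 --a--> S1
  read 'a': S1 --a--> S0
  read 'a': S0 --a--> S0
  read 'a': S0 --a--> S0
  read 'a': S0 --a--> S0
  read 'b': S0 --b--> S2
  read 'a': S2 --a--> S1

Answer: S0, S2, S1, S0, S0, S0, S0, S2, S1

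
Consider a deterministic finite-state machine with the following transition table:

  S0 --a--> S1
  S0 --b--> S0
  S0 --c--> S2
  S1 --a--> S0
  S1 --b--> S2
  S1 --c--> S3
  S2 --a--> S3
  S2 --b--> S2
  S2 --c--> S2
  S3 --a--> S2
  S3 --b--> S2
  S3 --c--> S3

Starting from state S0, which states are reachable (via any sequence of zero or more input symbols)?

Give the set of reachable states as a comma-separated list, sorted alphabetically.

BFS from S0:
  visit S0: S0--a-->S1 (new), S0--b-->S0 (seen), S0--c-->S2 (new)
  visit S1: S1--a-->S0 (seen), S1--b-->S2 (seen), S1--c-->S3 (new)
  visit S2: S2--a-->S3 (seen), S2--b-->S2 (seen), S2--c-->S2 (seen)
  visit S3: S3--a-->S2 (seen), S3--b-->S2 (seen), S3--c-->S3 (seen)

Answer: S0, S1, S2, S3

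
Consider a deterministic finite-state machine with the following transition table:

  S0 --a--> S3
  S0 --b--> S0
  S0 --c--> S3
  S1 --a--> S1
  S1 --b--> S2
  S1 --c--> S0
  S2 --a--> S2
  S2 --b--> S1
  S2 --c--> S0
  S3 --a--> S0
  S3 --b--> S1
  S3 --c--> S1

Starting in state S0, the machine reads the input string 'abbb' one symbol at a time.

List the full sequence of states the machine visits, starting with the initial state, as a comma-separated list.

Start: S0
  read 'a': S0 --a--> S3
  read 'b': S3 --b--> S1
  read 'b': S1 --b--> S2
  read 'b': S2 --b--> S1

Answer: S0, S3, S1, S2, S1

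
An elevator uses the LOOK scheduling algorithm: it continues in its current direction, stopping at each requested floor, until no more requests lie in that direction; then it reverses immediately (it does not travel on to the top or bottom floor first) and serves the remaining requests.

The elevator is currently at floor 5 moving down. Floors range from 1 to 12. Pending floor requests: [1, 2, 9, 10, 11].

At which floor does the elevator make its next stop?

Answer: 2

Derivation:
Current floor: 5, direction: down
Requests above: [9, 10, 11]
Requests below: [1, 2]
Moving down and requests lie below → nearest below is max([1, 2]) = 2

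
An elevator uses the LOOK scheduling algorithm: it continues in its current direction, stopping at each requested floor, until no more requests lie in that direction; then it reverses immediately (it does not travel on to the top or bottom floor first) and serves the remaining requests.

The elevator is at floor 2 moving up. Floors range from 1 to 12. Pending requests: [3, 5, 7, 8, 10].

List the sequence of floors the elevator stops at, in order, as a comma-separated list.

Answer: 3, 5, 7, 8, 10

Derivation:
Current: 2, moving UP
Serve above first (ascending): [3, 5, 7, 8, 10]
Then reverse, serve below (descending): []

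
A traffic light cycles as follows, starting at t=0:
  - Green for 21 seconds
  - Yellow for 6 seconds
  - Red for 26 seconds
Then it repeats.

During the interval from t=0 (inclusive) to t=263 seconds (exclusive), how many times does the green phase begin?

Answer: 5

Derivation:
Cycle = 21+6+26 = 53s
green phase starts at t = k*53 + 0 for k=0,1,2,...
Need k*53+0 < 263 → k < 4.962
k ∈ {0, ..., 4} → 5 starts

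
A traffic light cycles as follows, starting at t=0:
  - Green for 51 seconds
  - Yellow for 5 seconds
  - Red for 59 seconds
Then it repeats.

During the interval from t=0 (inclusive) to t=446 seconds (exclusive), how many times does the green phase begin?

Cycle = 51+5+59 = 115s
green phase starts at t = k*115 + 0 for k=0,1,2,...
Need k*115+0 < 446 → k < 3.878
k ∈ {0, ..., 3} → 4 starts

Answer: 4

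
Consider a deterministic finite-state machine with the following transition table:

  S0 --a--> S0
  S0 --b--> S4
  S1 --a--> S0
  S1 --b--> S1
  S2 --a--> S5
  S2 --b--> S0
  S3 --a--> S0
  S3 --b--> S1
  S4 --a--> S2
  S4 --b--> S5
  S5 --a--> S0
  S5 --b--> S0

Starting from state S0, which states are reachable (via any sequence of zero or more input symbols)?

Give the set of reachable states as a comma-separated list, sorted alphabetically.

Answer: S0, S2, S4, S5

Derivation:
BFS from S0:
  visit S0: S0--a-->S0 (seen), S0--b-->S4 (new)
  visit S4: S4--a-->S2 (new), S4--b-->S5 (new)
  visit S2: S2--a-->S5 (seen), S2--b-->S0 (seen)
  visit S5: S5--a-->S0 (seen), S5--b-->S0 (seen)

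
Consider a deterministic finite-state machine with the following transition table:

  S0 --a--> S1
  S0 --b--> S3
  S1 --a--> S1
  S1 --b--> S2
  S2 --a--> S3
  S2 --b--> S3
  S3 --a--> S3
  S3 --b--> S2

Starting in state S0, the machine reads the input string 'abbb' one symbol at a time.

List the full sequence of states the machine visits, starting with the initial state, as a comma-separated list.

Answer: S0, S1, S2, S3, S2

Derivation:
Start: S0
  read 'a': S0 --a--> S1
  read 'b': S1 --b--> S2
  read 'b': S2 --b--> S3
  read 'b': S3 --b--> S2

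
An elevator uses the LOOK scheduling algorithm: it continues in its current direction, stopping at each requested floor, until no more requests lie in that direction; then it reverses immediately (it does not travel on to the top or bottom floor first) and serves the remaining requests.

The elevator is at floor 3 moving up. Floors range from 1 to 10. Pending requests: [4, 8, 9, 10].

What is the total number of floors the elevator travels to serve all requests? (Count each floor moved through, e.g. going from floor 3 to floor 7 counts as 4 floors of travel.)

Answer: 7

Derivation:
Start at floor 3 moving up, LOOK stop order: [4, 8, 9, 10]
  3 → 4: |4-3| = 1, total = 1
  4 → 8: |8-4| = 4, total = 5
  8 → 9: |9-8| = 1, total = 6
  9 → 10: |10-9| = 1, total = 7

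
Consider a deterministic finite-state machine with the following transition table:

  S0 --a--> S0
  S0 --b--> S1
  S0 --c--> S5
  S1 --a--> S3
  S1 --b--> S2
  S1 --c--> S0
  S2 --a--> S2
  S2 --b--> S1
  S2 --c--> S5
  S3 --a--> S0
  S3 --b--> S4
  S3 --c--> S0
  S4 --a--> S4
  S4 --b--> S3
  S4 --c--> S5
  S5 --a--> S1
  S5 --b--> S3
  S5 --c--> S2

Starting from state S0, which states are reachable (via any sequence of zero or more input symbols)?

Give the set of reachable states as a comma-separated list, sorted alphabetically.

BFS from S0:
  visit S0: S0--a-->S0 (seen), S0--b-->S1 (new), S0--c-->S5 (new)
  visit S1: S1--a-->S3 (new), S1--b-->S2 (new), S1--c-->S0 (seen)
  visit S5: S5--a-->S1 (seen), S5--b-->S3 (seen), S5--c-->S2 (seen)
  visit S3: S3--a-->S0 (seen), S3--b-->S4 (new), S3--c-->S0 (seen)
  visit S2: S2--a-->S2 (seen), S2--b-->S1 (seen), S2--c-->S5 (seen)
  visit S4: S4--a-->S4 (seen), S4--b-->S3 (seen), S4--c-->S5 (seen)

Answer: S0, S1, S2, S3, S4, S5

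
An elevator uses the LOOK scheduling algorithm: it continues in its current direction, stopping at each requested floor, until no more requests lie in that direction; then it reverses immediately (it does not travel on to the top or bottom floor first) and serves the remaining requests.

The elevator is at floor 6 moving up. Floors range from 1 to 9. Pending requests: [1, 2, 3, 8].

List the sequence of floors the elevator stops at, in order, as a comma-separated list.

Current: 6, moving UP
Serve above first (ascending): [8]
Then reverse, serve below (descending): [3, 2, 1]

Answer: 8, 3, 2, 1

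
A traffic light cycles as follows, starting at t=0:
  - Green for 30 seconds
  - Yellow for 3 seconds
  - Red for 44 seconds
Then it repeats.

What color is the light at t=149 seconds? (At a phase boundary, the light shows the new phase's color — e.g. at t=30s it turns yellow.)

Answer: red

Derivation:
Cycle length = 30 + 3 + 44 = 77s
t = 149, phase_t = 149 mod 77 = 72
72 >= 33 → RED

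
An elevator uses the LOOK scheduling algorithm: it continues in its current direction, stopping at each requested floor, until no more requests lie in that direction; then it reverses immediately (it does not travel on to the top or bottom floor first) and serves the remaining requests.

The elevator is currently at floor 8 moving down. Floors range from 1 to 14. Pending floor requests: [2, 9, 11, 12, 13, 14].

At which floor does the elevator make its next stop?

Current floor: 8, direction: down
Requests above: [9, 11, 12, 13, 14]
Requests below: [2]
Moving down and requests lie below → nearest below is max([2]) = 2

Answer: 2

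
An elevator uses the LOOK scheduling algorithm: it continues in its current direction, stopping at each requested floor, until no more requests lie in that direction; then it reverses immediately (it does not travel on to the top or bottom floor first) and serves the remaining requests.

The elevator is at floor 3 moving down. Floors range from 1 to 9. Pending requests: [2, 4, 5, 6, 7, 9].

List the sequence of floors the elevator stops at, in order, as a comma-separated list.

Answer: 2, 4, 5, 6, 7, 9

Derivation:
Current: 3, moving DOWN
Serve below first (descending): [2]
Then reverse, serve above (ascending): [4, 5, 6, 7, 9]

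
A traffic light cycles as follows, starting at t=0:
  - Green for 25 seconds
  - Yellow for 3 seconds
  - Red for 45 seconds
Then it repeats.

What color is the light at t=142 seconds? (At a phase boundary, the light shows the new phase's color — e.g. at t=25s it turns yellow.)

Cycle length = 25 + 3 + 45 = 73s
t = 142, phase_t = 142 mod 73 = 69
69 >= 28 → RED

Answer: red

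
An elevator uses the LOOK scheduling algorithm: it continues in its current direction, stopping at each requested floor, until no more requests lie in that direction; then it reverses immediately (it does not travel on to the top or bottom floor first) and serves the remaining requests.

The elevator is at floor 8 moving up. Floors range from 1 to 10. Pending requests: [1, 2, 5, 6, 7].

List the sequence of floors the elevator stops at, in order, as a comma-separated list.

Answer: 7, 6, 5, 2, 1

Derivation:
Current: 8, moving UP
Serve above first (ascending): []
Then reverse, serve below (descending): [7, 6, 5, 2, 1]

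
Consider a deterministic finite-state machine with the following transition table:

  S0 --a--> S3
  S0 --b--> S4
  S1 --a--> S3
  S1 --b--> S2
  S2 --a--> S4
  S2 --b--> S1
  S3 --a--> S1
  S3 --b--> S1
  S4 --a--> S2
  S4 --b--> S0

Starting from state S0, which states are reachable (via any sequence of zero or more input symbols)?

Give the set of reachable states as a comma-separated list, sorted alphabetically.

BFS from S0:
  visit S0: S0--a-->S3 (new), S0--b-->S4 (new)
  visit S3: S3--a-->S1 (new), S3--b-->S1 (seen)
  visit S4: S4--a-->S2 (new), S4--b-->S0 (seen)
  visit S1: S1--a-->S3 (seen), S1--b-->S2 (seen)
  visit S2: S2--a-->S4 (seen), S2--b-->S1 (seen)

Answer: S0, S1, S2, S3, S4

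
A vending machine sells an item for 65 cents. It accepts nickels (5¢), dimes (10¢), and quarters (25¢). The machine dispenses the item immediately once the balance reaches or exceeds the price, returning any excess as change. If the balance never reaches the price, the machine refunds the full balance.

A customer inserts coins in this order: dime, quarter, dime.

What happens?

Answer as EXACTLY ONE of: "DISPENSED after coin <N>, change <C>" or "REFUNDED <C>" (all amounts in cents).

Price: 65¢
Coin 1 (dime, 10¢): balance = 10¢
Coin 2 (quarter, 25¢): balance = 35¢
Coin 3 (dime, 10¢): balance = 45¢
All coins inserted, balance 45¢ < price 65¢ → REFUND 45¢

Answer: REFUNDED 45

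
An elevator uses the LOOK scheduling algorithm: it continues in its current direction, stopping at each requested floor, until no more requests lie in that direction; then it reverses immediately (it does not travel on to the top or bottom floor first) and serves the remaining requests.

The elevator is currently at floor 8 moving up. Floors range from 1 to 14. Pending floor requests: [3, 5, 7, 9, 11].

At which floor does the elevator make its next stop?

Answer: 9

Derivation:
Current floor: 8, direction: up
Requests above: [9, 11]
Requests below: [3, 5, 7]
Moving up and requests lie above → nearest above is min([9, 11]) = 9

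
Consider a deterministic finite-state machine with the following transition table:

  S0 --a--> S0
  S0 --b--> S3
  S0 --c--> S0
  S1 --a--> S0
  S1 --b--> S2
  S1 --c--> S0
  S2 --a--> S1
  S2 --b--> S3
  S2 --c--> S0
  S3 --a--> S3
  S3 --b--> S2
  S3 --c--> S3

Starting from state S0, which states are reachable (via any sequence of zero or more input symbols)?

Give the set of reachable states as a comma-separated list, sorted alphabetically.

Answer: S0, S1, S2, S3

Derivation:
BFS from S0:
  visit S0: S0--a-->S0 (seen), S0--b-->S3 (new), S0--c-->S0 (seen)
  visit S3: S3--a-->S3 (seen), S3--b-->S2 (new), S3--c-->S3 (seen)
  visit S2: S2--a-->S1 (new), S2--b-->S3 (seen), S2--c-->S0 (seen)
  visit S1: S1--a-->S0 (seen), S1--b-->S2 (seen), S1--c-->S0 (seen)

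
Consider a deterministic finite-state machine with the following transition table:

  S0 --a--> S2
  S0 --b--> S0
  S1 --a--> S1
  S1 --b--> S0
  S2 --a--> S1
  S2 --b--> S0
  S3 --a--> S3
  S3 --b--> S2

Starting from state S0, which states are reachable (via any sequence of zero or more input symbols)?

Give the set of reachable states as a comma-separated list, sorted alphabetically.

Answer: S0, S1, S2

Derivation:
BFS from S0:
  visit S0: S0--a-->S2 (new), S0--b-->S0 (seen)
  visit S2: S2--a-->S1 (new), S2--b-->S0 (seen)
  visit S1: S1--a-->S1 (seen), S1--b-->S0 (seen)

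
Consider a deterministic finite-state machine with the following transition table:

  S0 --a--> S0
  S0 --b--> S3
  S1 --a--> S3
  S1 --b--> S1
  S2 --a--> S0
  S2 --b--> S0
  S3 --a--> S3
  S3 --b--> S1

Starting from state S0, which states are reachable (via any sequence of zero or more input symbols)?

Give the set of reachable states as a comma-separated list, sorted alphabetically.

BFS from S0:
  visit S0: S0--a-->S0 (seen), S0--b-->S3 (new)
  visit S3: S3--a-->S3 (seen), S3--b-->S1 (new)
  visit S1: S1--a-->S3 (seen), S1--b-->S1 (seen)

Answer: S0, S1, S3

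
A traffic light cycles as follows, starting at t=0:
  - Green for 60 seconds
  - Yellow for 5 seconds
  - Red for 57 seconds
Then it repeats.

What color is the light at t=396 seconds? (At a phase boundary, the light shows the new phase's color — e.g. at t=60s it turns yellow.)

Cycle length = 60 + 5 + 57 = 122s
t = 396, phase_t = 396 mod 122 = 30
30 < 60 (green end) → GREEN

Answer: green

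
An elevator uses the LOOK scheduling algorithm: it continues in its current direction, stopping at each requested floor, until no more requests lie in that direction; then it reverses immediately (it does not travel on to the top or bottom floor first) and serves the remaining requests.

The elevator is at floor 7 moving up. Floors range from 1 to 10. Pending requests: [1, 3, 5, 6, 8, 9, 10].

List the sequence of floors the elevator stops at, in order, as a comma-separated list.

Current: 7, moving UP
Serve above first (ascending): [8, 9, 10]
Then reverse, serve below (descending): [6, 5, 3, 1]

Answer: 8, 9, 10, 6, 5, 3, 1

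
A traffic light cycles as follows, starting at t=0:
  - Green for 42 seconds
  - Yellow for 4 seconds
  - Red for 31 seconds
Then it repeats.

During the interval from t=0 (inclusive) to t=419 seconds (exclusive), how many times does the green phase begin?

Cycle = 42+4+31 = 77s
green phase starts at t = k*77 + 0 for k=0,1,2,...
Need k*77+0 < 419 → k < 5.442
k ∈ {0, ..., 5} → 6 starts

Answer: 6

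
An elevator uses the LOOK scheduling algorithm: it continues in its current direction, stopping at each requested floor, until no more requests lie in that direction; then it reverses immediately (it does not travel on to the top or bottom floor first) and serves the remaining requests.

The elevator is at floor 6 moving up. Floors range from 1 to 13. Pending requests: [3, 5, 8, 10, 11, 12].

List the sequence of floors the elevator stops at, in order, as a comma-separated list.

Current: 6, moving UP
Serve above first (ascending): [8, 10, 11, 12]
Then reverse, serve below (descending): [5, 3]

Answer: 8, 10, 11, 12, 5, 3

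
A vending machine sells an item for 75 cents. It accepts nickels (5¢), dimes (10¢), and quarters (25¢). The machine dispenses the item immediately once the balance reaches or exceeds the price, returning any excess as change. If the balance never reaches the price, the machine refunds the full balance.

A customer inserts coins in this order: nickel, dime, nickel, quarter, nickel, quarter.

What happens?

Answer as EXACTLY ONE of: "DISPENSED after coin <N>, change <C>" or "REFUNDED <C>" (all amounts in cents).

Answer: DISPENSED after coin 6, change 0

Derivation:
Price: 75¢
Coin 1 (nickel, 5¢): balance = 5¢
Coin 2 (dime, 10¢): balance = 15¢
Coin 3 (nickel, 5¢): balance = 20¢
Coin 4 (quarter, 25¢): balance = 45¢
Coin 5 (nickel, 5¢): balance = 50¢
Coin 6 (quarter, 25¢): balance = 75¢
  → balance >= price → DISPENSE, change = 75 - 75 = 0¢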